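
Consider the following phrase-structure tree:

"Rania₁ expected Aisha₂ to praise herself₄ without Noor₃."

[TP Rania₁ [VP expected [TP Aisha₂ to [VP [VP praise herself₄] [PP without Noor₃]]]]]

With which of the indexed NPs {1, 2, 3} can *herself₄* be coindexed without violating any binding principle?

{2}

*herself* is an anaphor, so Principle A applies: it must be bound in its binding domain.
Binding domain of *herself₄*: the embedded TP, whose subject is Aisha₂.
*Rania₁* c-commands the anaphor but is outside its binding domain → cannot satisfy Principle A.
*Aisha₂* c-commands the anaphor within its binding domain → licit binder.
*Noor₃* does not c-command the anaphor → cannot bind it.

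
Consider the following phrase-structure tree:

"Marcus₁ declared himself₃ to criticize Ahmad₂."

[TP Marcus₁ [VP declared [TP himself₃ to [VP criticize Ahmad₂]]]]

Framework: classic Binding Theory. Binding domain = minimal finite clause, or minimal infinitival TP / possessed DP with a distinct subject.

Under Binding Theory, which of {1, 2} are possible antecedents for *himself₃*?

*himself* is an anaphor, so Principle A applies: it must be bound in its binding domain.
Binding domain of *himself₃*: the matrix TP, whose subject is Marcus₁.
*Marcus₁* c-commands the anaphor within its binding domain → licit binder.
*Ahmad₂* does not c-command the anaphor → cannot bind it.

{1}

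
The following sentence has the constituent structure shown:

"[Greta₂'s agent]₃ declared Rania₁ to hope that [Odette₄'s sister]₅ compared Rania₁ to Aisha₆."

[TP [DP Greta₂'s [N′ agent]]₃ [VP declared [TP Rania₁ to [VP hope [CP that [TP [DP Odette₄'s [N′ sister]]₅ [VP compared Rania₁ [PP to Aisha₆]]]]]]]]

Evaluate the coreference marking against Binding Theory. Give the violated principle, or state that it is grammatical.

Principle C

The two coindexed NPs are *Rania₁* (the lower occurrence) and *Rania₁* (the higher occurrence).
*Rania₁* (the lower occurrence) is an R-expression. Principle C requires it to be free everywhere.
*Rania₁* (the higher occurrence) c-commands it and carries the same index.
The R-expression is bound → Principle C violation.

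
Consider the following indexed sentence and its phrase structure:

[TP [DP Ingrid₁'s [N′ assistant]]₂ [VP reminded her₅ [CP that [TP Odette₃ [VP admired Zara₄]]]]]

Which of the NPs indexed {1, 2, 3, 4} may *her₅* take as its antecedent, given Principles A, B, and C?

{1}

*her* is a pronoun, so Principle B applies: it must be free in its binding domain.
Binding domain of *her₅*: the matrix TP, whose subject is [Ingrid₁'s assistant]₂.
*Ingrid₁* and the pronoun do not c-command one another → neither Principle B nor Principle C is at stake; coindexation permitted.
*[Ingrid₁'s assistant]₂* c-commands the pronoun within its binding domain → coindexation would violate Principle B.
*Odette₃*: the pronoun c-commands this R-expression → coindexation would violate Principle C on *Odette₃*.
*Zara₄*: the pronoun c-commands this R-expression → coindexation would violate Principle C on *Zara₄*.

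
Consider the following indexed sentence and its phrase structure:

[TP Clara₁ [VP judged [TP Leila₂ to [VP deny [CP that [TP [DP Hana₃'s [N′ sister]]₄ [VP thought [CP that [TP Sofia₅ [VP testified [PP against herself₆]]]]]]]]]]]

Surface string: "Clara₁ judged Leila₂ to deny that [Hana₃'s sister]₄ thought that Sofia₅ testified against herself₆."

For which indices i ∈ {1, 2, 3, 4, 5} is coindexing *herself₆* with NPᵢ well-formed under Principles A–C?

*herself* is an anaphor, so Principle A applies: it must be bound in its binding domain.
Binding domain of *herself₆*: the embedded TP, whose subject is Sofia₅.
*Clara₁* c-commands the anaphor but is outside its binding domain → cannot satisfy Principle A.
*Leila₂* c-commands the anaphor but is outside its binding domain → cannot satisfy Principle A.
*Hana₃* does not c-command the anaphor → cannot bind it.
*[Hana₃'s sister]₄* c-commands the anaphor but is outside its binding domain → cannot satisfy Principle A.
*Sofia₅* c-commands the anaphor within its binding domain → licit binder.

{5}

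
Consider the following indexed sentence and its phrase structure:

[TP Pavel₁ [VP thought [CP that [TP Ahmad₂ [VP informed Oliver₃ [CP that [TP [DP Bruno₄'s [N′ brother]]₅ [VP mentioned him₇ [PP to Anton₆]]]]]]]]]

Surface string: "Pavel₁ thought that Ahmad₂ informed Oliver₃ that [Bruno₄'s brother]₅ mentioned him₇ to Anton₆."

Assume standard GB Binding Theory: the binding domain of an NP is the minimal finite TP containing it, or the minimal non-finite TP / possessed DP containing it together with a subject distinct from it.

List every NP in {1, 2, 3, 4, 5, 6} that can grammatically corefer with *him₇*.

*him* is a pronoun, so Principle B applies: it must be free in its binding domain.
Binding domain of *him₇*: the embedded TP, whose subject is [Bruno₄'s brother]₅.
*Pavel₁* c-commands the pronoun but from outside its binding domain, and is not c-commanded by it → coindexation permitted.
*Ahmad₂* c-commands the pronoun but from outside its binding domain, and is not c-commanded by it → coindexation permitted.
*Oliver₃* c-commands the pronoun but from outside its binding domain, and is not c-commanded by it → coindexation permitted.
*Bruno₄* and the pronoun do not c-command one another → neither Principle B nor Principle C is at stake; coindexation permitted.
*[Bruno₄'s brother]₅* c-commands the pronoun within its binding domain → coindexation would violate Principle B.
*Anton₆*: the pronoun c-commands this R-expression → coindexation would violate Principle C on *Anton₆*.

{1, 2, 3, 4}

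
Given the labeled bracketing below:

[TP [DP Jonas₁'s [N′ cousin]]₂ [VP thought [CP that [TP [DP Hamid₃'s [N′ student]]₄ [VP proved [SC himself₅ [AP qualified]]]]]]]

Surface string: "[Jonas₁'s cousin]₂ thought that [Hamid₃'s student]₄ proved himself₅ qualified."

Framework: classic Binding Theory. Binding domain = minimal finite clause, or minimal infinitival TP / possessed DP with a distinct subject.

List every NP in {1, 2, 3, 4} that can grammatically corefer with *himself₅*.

*himself* is an anaphor, so Principle A applies: it must be bound in its binding domain.
Binding domain of *himself₅*: the embedded TP, whose subject is [Hamid₃'s student]₄.
*Jonas₁* does not c-command the anaphor → cannot bind it.
*[Jonas₁'s cousin]₂* c-commands the anaphor but is outside its binding domain → cannot satisfy Principle A.
*Hamid₃* does not c-command the anaphor → cannot bind it.
*[Hamid₃'s student]₄* c-commands the anaphor within its binding domain → licit binder.

{4}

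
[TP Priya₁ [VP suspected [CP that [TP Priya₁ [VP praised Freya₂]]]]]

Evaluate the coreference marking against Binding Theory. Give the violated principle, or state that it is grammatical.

Principle C

The two coindexed NPs are *Priya₁* (the higher occurrence) and *Priya₁* (the lower occurrence).
*Priya₁* (the lower occurrence) is an R-expression. Principle C requires it to be free everywhere.
*Priya₁* (the higher occurrence) c-commands it and carries the same index.
The R-expression is bound → Principle C violation.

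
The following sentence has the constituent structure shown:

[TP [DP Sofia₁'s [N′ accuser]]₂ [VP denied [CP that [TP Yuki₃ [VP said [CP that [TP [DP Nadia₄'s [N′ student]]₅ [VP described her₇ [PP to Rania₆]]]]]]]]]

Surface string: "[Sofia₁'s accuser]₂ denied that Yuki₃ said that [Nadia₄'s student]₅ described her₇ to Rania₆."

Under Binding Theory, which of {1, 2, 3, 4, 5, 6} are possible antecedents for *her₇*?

{1, 2, 3, 4}

*her* is a pronoun, so Principle B applies: it must be free in its binding domain.
Binding domain of *her₇*: the embedded TP, whose subject is [Nadia₄'s student]₅.
*Sofia₁* and the pronoun do not c-command one another → neither Principle B nor Principle C is at stake; coindexation permitted.
*[Sofia₁'s accuser]₂* c-commands the pronoun but from outside its binding domain, and is not c-commanded by it → coindexation permitted.
*Yuki₃* c-commands the pronoun but from outside its binding domain, and is not c-commanded by it → coindexation permitted.
*Nadia₄* and the pronoun do not c-command one another → neither Principle B nor Principle C is at stake; coindexation permitted.
*[Nadia₄'s student]₅* c-commands the pronoun within its binding domain → coindexation would violate Principle B.
*Rania₆*: the pronoun c-commands this R-expression → coindexation would violate Principle C on *Rania₆*.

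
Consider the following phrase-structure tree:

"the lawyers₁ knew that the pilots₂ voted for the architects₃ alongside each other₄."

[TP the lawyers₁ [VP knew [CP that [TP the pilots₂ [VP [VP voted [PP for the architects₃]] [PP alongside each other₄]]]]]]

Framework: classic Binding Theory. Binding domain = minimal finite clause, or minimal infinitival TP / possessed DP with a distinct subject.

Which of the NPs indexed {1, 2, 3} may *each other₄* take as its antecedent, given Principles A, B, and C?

{2}

*each other* is an anaphor, so Principle A applies: it must be bound in its binding domain.
Binding domain of *each other₄*: the embedded TP, whose subject is the pilots₂.
*the lawyers₁* c-commands the anaphor but is outside its binding domain → cannot satisfy Principle A.
*the pilots₂* c-commands the anaphor within its binding domain → licit binder.
*the architects₃* does not c-command the anaphor → cannot bind it.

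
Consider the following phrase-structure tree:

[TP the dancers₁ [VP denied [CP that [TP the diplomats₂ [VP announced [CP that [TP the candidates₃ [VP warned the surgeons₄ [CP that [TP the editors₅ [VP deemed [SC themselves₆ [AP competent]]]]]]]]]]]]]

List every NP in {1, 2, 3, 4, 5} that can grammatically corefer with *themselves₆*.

*themselves* is an anaphor, so Principle A applies: it must be bound in its binding domain.
Binding domain of *themselves₆*: the embedded TP, whose subject is the editors₅.
*the dancers₁* c-commands the anaphor but is outside its binding domain → cannot satisfy Principle A.
*the diplomats₂* c-commands the anaphor but is outside its binding domain → cannot satisfy Principle A.
*the candidates₃* c-commands the anaphor but is outside its binding domain → cannot satisfy Principle A.
*the surgeons₄* c-commands the anaphor but is outside its binding domain → cannot satisfy Principle A.
*the editors₅* c-commands the anaphor within its binding domain → licit binder.

{5}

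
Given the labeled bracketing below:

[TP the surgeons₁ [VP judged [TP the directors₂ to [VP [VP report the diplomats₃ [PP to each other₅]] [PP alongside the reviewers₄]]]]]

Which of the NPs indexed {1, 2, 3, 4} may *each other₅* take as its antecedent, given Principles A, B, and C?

{2, 3}

*each other* is an anaphor, so Principle A applies: it must be bound in its binding domain.
Binding domain of *each other₅*: the embedded TP, whose subject is the directors₂.
*the surgeons₁* c-commands the anaphor but is outside its binding domain → cannot satisfy Principle A.
*the directors₂* c-commands the anaphor within its binding domain → licit binder.
*the diplomats₃* c-commands the anaphor within its binding domain → licit binder.
*the reviewers₄* does not c-command the anaphor → cannot bind it.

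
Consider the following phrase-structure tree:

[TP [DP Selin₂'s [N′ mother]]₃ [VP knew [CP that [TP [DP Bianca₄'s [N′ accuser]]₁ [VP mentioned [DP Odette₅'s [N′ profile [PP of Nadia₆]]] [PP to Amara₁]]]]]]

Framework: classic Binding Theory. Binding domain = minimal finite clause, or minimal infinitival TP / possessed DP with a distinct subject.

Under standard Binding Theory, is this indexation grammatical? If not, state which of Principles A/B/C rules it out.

Principle C

The two coindexed NPs are *[Bianca₄'s accuser]₁* and *Amara₁*.
*Amara₁* is an R-expression. Principle C requires it to be free everywhere.
*[Bianca₄'s accuser]₁* c-commands it and carries the same index.
The R-expression is bound → Principle C violation.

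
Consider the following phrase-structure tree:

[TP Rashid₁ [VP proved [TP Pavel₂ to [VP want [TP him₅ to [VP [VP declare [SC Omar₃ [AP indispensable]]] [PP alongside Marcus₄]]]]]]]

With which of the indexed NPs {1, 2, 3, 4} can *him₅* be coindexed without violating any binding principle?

*him* is a pronoun, so Principle B applies: it must be free in its binding domain.
Binding domain of *him₅*: the embedded TP, whose subject is Pavel₂.
*Rashid₁* c-commands the pronoun but from outside its binding domain, and is not c-commanded by it → coindexation permitted.
*Pavel₂* c-commands the pronoun within its binding domain → coindexation would violate Principle B.
*Omar₃*: the pronoun c-commands this R-expression → coindexation would violate Principle C on *Omar₃*.
*Marcus₄*: the pronoun c-commands this R-expression → coindexation would violate Principle C on *Marcus₄*.

{1}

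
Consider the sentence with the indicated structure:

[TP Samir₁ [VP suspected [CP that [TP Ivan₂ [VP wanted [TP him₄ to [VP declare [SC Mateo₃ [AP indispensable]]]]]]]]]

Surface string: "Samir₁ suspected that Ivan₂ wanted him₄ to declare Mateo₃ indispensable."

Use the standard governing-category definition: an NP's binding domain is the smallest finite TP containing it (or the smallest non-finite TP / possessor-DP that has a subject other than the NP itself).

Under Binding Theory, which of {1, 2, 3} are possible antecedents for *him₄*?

{1}

*him* is a pronoun, so Principle B applies: it must be free in its binding domain.
Binding domain of *him₄*: the embedded TP, whose subject is Ivan₂.
*Samir₁* c-commands the pronoun but from outside its binding domain, and is not c-commanded by it → coindexation permitted.
*Ivan₂* c-commands the pronoun within its binding domain → coindexation would violate Principle B.
*Mateo₃*: the pronoun c-commands this R-expression → coindexation would violate Principle C on *Mateo₃*.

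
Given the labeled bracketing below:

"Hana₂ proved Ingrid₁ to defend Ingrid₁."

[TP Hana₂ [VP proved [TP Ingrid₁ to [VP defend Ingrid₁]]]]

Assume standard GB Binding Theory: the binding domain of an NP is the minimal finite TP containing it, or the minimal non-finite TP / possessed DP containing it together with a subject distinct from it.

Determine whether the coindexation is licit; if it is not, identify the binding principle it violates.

Principle C

The two coindexed NPs are *Ingrid₁* (the higher occurrence) and *Ingrid₁* (the lower occurrence).
*Ingrid₁* (the lower occurrence) is an R-expression. Principle C requires it to be free everywhere.
*Ingrid₁* (the higher occurrence) c-commands it and carries the same index.
The R-expression is bound → Principle C violation.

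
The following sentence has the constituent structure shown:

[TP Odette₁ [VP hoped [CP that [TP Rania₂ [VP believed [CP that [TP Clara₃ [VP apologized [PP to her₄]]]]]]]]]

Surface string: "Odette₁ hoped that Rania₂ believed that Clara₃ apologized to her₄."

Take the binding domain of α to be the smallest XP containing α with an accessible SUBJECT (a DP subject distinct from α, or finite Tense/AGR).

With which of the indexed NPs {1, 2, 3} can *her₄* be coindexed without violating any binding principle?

*her* is a pronoun, so Principle B applies: it must be free in its binding domain.
Binding domain of *her₄*: the embedded TP, whose subject is Clara₃.
*Odette₁* c-commands the pronoun but from outside its binding domain, and is not c-commanded by it → coindexation permitted.
*Rania₂* c-commands the pronoun but from outside its binding domain, and is not c-commanded by it → coindexation permitted.
*Clara₃* c-commands the pronoun within its binding domain → coindexation would violate Principle B.

{1, 2}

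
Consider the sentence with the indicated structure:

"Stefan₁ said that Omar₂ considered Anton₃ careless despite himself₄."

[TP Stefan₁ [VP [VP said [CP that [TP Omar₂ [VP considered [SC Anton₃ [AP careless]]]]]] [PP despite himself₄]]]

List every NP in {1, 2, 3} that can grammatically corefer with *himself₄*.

{1}

*himself* is an anaphor, so Principle A applies: it must be bound in its binding domain.
Binding domain of *himself₄*: the matrix TP, whose subject is Stefan₁.
*Stefan₁* c-commands the anaphor within its binding domain → licit binder.
*Omar₂* does not c-command the anaphor → cannot bind it.
*Anton₃* does not c-command the anaphor → cannot bind it.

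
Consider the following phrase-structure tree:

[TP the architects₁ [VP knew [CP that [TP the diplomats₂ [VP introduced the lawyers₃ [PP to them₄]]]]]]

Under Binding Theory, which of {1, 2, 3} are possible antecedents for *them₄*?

{1}

*them* is a pronoun, so Principle B applies: it must be free in its binding domain.
Binding domain of *them₄*: the embedded TP, whose subject is the diplomats₂.
*the architects₁* c-commands the pronoun but from outside its binding domain, and is not c-commanded by it → coindexation permitted.
*the diplomats₂* c-commands the pronoun within its binding domain → coindexation would violate Principle B.
*the lawyers₃* c-commands the pronoun within its binding domain → coindexation would violate Principle B.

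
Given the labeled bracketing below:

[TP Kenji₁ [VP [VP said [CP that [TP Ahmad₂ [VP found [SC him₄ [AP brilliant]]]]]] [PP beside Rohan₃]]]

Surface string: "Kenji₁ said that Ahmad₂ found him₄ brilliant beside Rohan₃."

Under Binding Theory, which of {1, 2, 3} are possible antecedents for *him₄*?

{1, 3}

*him* is a pronoun, so Principle B applies: it must be free in its binding domain.
Binding domain of *him₄*: the embedded TP, whose subject is Ahmad₂.
*Kenji₁* c-commands the pronoun but from outside its binding domain, and is not c-commanded by it → coindexation permitted.
*Ahmad₂* c-commands the pronoun within its binding domain → coindexation would violate Principle B.
*Rohan₃* and the pronoun do not c-command one another → neither Principle B nor Principle C is at stake; coindexation permitted.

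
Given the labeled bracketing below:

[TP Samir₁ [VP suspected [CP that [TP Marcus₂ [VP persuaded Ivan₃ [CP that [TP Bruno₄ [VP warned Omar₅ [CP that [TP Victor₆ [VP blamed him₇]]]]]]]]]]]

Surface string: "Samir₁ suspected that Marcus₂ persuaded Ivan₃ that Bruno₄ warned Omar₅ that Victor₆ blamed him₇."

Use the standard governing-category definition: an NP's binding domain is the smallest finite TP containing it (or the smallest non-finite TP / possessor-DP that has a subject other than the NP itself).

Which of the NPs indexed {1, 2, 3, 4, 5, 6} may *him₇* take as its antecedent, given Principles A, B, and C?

{1, 2, 3, 4, 5}

*him* is a pronoun, so Principle B applies: it must be free in its binding domain.
Binding domain of *him₇*: the embedded TP, whose subject is Victor₆.
*Samir₁* c-commands the pronoun but from outside its binding domain, and is not c-commanded by it → coindexation permitted.
*Marcus₂* c-commands the pronoun but from outside its binding domain, and is not c-commanded by it → coindexation permitted.
*Ivan₃* c-commands the pronoun but from outside its binding domain, and is not c-commanded by it → coindexation permitted.
*Bruno₄* c-commands the pronoun but from outside its binding domain, and is not c-commanded by it → coindexation permitted.
*Omar₅* c-commands the pronoun but from outside its binding domain, and is not c-commanded by it → coindexation permitted.
*Victor₆* c-commands the pronoun within its binding domain → coindexation would violate Principle B.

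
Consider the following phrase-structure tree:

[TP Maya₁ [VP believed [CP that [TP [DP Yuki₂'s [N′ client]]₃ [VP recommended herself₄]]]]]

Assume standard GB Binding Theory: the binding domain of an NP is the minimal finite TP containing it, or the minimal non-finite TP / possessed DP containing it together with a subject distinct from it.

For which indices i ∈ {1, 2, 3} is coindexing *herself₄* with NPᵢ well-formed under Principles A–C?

{3}

*herself* is an anaphor, so Principle A applies: it must be bound in its binding domain.
Binding domain of *herself₄*: the embedded TP, whose subject is [Yuki₂'s client]₃.
*Maya₁* c-commands the anaphor but is outside its binding domain → cannot satisfy Principle A.
*Yuki₂* does not c-command the anaphor → cannot bind it.
*[Yuki₂'s client]₃* c-commands the anaphor within its binding domain → licit binder.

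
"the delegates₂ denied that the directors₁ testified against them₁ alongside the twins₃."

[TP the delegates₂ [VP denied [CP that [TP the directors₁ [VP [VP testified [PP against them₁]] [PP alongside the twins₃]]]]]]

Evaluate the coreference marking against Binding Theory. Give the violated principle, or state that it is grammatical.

Principle B

The two coindexed NPs are *the directors₁* and *them₁*.
*them₁* is a pronoun. Its binding domain is the embedded TP, whose subject is the directors₁.
*the directors₁* c-commands it within that domain and carries the same index.
The pronoun is locally bound → Principle B violation.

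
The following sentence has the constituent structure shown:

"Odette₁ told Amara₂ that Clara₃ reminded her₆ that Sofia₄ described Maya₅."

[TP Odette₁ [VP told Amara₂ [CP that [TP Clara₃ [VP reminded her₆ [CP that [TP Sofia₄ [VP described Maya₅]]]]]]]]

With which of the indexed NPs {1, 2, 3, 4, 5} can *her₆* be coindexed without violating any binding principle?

{1, 2}

*her* is a pronoun, so Principle B applies: it must be free in its binding domain.
Binding domain of *her₆*: the embedded TP, whose subject is Clara₃.
*Odette₁* c-commands the pronoun but from outside its binding domain, and is not c-commanded by it → coindexation permitted.
*Amara₂* c-commands the pronoun but from outside its binding domain, and is not c-commanded by it → coindexation permitted.
*Clara₃* c-commands the pronoun within its binding domain → coindexation would violate Principle B.
*Sofia₄*: the pronoun c-commands this R-expression → coindexation would violate Principle C on *Sofia₄*.
*Maya₅*: the pronoun c-commands this R-expression → coindexation would violate Principle C on *Maya₅*.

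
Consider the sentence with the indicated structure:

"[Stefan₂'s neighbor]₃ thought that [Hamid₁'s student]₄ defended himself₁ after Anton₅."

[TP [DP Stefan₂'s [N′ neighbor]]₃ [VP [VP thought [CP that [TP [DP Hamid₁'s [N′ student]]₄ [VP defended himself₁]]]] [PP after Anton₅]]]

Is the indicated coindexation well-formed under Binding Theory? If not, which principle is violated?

Principle A

The two coindexed NPs are *Hamid₁* and *himself₁*.
*himself₁* is an anaphor. Principle A requires it to be bound within its binding domain — the embedded TP, whose subject is [Hamid₁'s student]₄.
Within that domain it is c-commanded by *[Hamid₁'s student]₄*, which does not share its index.
*Hamid₁* does not c-command the anaphor at all.
The anaphor is unbound in its domain → Principle A violation.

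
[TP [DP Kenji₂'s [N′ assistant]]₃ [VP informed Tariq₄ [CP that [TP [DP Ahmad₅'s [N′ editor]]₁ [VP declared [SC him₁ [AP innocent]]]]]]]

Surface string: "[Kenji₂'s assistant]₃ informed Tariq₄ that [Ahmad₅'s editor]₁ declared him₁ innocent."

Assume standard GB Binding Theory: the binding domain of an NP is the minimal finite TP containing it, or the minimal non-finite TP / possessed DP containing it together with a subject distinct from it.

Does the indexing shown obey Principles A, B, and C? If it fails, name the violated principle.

The two coindexed NPs are *[Ahmad₅'s editor]₁* and *him₁*.
*him₁* is a pronoun. Its binding domain is the embedded TP, whose subject is [Ahmad₅'s editor]₁.
*[Ahmad₅'s editor]₁* c-commands it within that domain and carries the same index.
The pronoun is locally bound → Principle B violation.

Principle B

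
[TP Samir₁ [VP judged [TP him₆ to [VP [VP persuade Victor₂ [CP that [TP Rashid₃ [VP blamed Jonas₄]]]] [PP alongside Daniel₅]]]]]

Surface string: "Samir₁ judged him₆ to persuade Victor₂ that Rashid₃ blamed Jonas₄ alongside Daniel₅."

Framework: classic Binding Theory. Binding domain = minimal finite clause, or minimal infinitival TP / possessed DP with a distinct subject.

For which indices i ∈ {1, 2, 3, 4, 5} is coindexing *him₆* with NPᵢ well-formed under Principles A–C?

*him* is a pronoun, so Principle B applies: it must be free in its binding domain.
Binding domain of *him₆*: the matrix TP, whose subject is Samir₁.
*Samir₁* c-commands the pronoun within its binding domain → coindexation would violate Principle B.
*Victor₂*: the pronoun c-commands this R-expression → coindexation would violate Principle C on *Victor₂*.
*Rashid₃*: the pronoun c-commands this R-expression → coindexation would violate Principle C on *Rashid₃*.
*Jonas₄*: the pronoun c-commands this R-expression → coindexation would violate Principle C on *Jonas₄*.
*Daniel₅*: the pronoun c-commands this R-expression → coindexation would violate Principle C on *Daniel₅*.

none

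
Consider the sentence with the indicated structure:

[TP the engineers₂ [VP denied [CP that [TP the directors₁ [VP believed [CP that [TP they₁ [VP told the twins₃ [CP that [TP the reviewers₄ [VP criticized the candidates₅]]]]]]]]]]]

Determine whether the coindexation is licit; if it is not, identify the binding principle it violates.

The two coindexed NPs are *the directors₁* and *they₁*.
*they₁* is a pronoun; nothing c-commands it within its binding domain (the embedded TP.), so Principle B holds trivially.
*the directors₁* is an R-expression; *they₁* does not c-command it, and no other NP shares its index, so Principle C is satisfied.
All principles are respected.

grammatical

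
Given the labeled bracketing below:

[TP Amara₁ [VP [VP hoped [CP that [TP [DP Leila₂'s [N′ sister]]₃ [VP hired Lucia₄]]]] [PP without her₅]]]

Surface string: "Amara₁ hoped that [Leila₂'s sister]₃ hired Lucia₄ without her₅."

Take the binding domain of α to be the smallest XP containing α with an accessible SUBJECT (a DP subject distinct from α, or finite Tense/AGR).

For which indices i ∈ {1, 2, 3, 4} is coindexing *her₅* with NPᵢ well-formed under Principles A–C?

{2, 3, 4}

*her* is a pronoun, so Principle B applies: it must be free in its binding domain.
Binding domain of *her₅*: the matrix TP, whose subject is Amara₁.
*Amara₁* c-commands the pronoun within its binding domain → coindexation would violate Principle B.
*Leila₂* and the pronoun do not c-command one another → neither Principle B nor Principle C is at stake; coindexation permitted.
*[Leila₂'s sister]₃* and the pronoun do not c-command one another → neither Principle B nor Principle C is at stake; coindexation permitted.
*Lucia₄* and the pronoun do not c-command one another → neither Principle B nor Principle C is at stake; coindexation permitted.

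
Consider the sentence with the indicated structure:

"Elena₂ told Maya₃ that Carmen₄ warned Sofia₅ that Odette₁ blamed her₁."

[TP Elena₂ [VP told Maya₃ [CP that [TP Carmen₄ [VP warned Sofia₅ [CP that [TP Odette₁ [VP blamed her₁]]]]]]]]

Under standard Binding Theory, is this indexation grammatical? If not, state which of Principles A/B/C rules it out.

Principle B

The two coindexed NPs are *Odette₁* and *her₁*.
*her₁* is a pronoun. Its binding domain is the embedded TP, whose subject is Odette₁.
*Odette₁* c-commands it within that domain and carries the same index.
The pronoun is locally bound → Principle B violation.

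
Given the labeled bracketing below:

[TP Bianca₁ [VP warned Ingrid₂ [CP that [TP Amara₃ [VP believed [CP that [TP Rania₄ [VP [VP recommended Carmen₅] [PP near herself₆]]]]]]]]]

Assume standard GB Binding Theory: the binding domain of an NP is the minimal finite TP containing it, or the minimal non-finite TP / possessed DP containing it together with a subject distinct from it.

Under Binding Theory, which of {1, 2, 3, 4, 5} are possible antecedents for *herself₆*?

{4}

*herself* is an anaphor, so Principle A applies: it must be bound in its binding domain.
Binding domain of *herself₆*: the embedded TP, whose subject is Rania₄.
*Bianca₁* c-commands the anaphor but is outside its binding domain → cannot satisfy Principle A.
*Ingrid₂* c-commands the anaphor but is outside its binding domain → cannot satisfy Principle A.
*Amara₃* c-commands the anaphor but is outside its binding domain → cannot satisfy Principle A.
*Rania₄* c-commands the anaphor within its binding domain → licit binder.
*Carmen₅* does not c-command the anaphor → cannot bind it.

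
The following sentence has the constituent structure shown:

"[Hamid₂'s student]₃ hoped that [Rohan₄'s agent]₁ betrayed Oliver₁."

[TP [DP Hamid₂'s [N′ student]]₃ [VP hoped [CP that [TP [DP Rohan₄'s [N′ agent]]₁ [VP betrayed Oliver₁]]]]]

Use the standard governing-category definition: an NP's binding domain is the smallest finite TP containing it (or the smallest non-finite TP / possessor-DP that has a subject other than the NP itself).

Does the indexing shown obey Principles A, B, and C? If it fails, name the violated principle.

The two coindexed NPs are *[Rohan₄'s agent]₁* and *Oliver₁*.
*Oliver₁* is an R-expression. Principle C requires it to be free everywhere.
*[Rohan₄'s agent]₁* c-commands it and carries the same index.
The R-expression is bound → Principle C violation.

Principle C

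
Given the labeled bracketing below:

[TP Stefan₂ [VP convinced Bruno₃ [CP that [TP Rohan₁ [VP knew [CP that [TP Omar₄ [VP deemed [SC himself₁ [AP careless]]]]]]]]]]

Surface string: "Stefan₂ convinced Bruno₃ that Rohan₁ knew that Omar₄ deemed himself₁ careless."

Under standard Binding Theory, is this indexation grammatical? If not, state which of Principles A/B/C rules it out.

Principle A

The two coindexed NPs are *Rohan₁* and *himself₁*.
*himself₁* is an anaphor. Principle A requires it to be bound within its binding domain — the embedded TP, whose subject is Omar₄.
Within that domain it is c-commanded by *Omar₄*, which does not share its index.
*Rohan₁* does c-command the anaphor, but from outside its binding domain.
The anaphor is unbound in its domain → Principle A violation.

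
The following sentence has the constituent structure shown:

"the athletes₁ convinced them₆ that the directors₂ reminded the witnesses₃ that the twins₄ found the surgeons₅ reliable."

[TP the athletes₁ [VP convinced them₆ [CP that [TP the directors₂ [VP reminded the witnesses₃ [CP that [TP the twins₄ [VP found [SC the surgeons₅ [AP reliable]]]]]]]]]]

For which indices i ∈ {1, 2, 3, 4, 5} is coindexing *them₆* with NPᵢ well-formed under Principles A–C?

none

*them* is a pronoun, so Principle B applies: it must be free in its binding domain.
Binding domain of *them₆*: the matrix TP, whose subject is the athletes₁.
*the athletes₁* c-commands the pronoun within its binding domain → coindexation would violate Principle B.
*the directors₂*: the pronoun c-commands this R-expression → coindexation would violate Principle C on *the directors₂*.
*the witnesses₃*: the pronoun c-commands this R-expression → coindexation would violate Principle C on *the witnesses₃*.
*the twins₄*: the pronoun c-commands this R-expression → coindexation would violate Principle C on *the twins₄*.
*the surgeons₅*: the pronoun c-commands this R-expression → coindexation would violate Principle C on *the surgeons₅*.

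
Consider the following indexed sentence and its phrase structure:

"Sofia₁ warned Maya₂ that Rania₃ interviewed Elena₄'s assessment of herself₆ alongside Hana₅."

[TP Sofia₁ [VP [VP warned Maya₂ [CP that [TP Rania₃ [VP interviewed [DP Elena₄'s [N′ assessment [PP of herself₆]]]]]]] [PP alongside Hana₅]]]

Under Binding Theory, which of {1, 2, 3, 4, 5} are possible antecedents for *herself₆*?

*herself* is an anaphor, so Principle A applies: it must be bound in its binding domain.
Binding domain of *herself₆*: the possessed DP, whose subject is Elena₄.
*Sofia₁* c-commands the anaphor but is outside its binding domain → cannot satisfy Principle A.
*Maya₂* c-commands the anaphor but is outside its binding domain → cannot satisfy Principle A.
*Rania₃* c-commands the anaphor but is outside its binding domain → cannot satisfy Principle A.
*Elena₄* c-commands the anaphor within its binding domain → licit binder.
*Hana₅* does not c-command the anaphor → cannot bind it.

{4}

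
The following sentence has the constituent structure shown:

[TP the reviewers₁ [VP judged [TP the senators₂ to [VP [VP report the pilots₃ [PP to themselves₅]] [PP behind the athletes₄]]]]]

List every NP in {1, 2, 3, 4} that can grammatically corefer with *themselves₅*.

*themselves* is an anaphor, so Principle A applies: it must be bound in its binding domain.
Binding domain of *themselves₅*: the embedded TP, whose subject is the senators₂.
*the reviewers₁* c-commands the anaphor but is outside its binding domain → cannot satisfy Principle A.
*the senators₂* c-commands the anaphor within its binding domain → licit binder.
*the pilots₃* c-commands the anaphor within its binding domain → licit binder.
*the athletes₄* does not c-command the anaphor → cannot bind it.

{2, 3}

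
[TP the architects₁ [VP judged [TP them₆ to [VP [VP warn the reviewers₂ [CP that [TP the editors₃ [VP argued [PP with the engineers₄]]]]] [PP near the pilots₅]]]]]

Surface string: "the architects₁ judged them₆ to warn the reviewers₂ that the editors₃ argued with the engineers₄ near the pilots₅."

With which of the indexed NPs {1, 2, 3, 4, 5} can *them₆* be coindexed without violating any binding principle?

*them* is a pronoun, so Principle B applies: it must be free in its binding domain.
Binding domain of *them₆*: the matrix TP, whose subject is the architects₁.
*the architects₁* c-commands the pronoun within its binding domain → coindexation would violate Principle B.
*the reviewers₂*: the pronoun c-commands this R-expression → coindexation would violate Principle C on *the reviewers₂*.
*the editors₃*: the pronoun c-commands this R-expression → coindexation would violate Principle C on *the editors₃*.
*the engineers₄*: the pronoun c-commands this R-expression → coindexation would violate Principle C on *the engineers₄*.
*the pilots₅*: the pronoun c-commands this R-expression → coindexation would violate Principle C on *the pilots₅*.

none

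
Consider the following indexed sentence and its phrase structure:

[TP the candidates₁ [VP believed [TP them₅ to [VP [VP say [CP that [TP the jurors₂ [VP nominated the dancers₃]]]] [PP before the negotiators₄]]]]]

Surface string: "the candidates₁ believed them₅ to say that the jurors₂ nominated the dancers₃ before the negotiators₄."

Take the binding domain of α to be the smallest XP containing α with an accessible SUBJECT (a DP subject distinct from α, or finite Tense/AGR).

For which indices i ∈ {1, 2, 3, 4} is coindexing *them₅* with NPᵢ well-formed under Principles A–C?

*them* is a pronoun, so Principle B applies: it must be free in its binding domain.
Binding domain of *them₅*: the matrix TP, whose subject is the candidates₁.
*the candidates₁* c-commands the pronoun within its binding domain → coindexation would violate Principle B.
*the jurors₂*: the pronoun c-commands this R-expression → coindexation would violate Principle C on *the jurors₂*.
*the dancers₃*: the pronoun c-commands this R-expression → coindexation would violate Principle C on *the dancers₃*.
*the negotiators₄*: the pronoun c-commands this R-expression → coindexation would violate Principle C on *the negotiators₄*.

none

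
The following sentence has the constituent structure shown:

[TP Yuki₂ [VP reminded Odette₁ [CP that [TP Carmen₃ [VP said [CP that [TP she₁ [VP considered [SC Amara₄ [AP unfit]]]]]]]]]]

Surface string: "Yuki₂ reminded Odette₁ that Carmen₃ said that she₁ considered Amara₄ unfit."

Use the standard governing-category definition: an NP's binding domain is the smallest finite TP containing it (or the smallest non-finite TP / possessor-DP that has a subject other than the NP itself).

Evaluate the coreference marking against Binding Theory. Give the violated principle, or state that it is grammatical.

grammatical

The two coindexed NPs are *Odette₁* and *she₁*.
*she₁* is a pronoun; nothing c-commands it within its binding domain (the embedded TP.), so Principle B holds trivially.
*Odette₁* is an R-expression; *she₁* does not c-command it, and no other NP shares its index, so Principle C is satisfied.
All principles are respected.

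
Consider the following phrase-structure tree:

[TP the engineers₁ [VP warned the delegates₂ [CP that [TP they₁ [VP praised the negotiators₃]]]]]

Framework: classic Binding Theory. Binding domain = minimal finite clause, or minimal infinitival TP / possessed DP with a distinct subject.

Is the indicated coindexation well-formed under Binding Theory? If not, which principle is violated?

grammatical

The two coindexed NPs are *the engineers₁* and *they₁*.
*they₁* is a pronoun; nothing c-commands it within its binding domain (the embedded TP.), so Principle B holds trivially.
*the engineers₁* is an R-expression; *they₁* does not c-command it, and no other NP shares its index, so Principle C is satisfied.
All principles are respected.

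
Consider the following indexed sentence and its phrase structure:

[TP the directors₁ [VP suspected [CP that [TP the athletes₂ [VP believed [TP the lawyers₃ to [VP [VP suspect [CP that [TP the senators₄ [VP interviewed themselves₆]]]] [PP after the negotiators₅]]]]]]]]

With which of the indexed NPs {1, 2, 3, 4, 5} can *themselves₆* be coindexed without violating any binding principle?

*themselves* is an anaphor, so Principle A applies: it must be bound in its binding domain.
Binding domain of *themselves₆*: the embedded TP, whose subject is the senators₄.
*the directors₁* c-commands the anaphor but is outside its binding domain → cannot satisfy Principle A.
*the athletes₂* c-commands the anaphor but is outside its binding domain → cannot satisfy Principle A.
*the lawyers₃* c-commands the anaphor but is outside its binding domain → cannot satisfy Principle A.
*the senators₄* c-commands the anaphor within its binding domain → licit binder.
*the negotiators₅* does not c-command the anaphor → cannot bind it.

{4}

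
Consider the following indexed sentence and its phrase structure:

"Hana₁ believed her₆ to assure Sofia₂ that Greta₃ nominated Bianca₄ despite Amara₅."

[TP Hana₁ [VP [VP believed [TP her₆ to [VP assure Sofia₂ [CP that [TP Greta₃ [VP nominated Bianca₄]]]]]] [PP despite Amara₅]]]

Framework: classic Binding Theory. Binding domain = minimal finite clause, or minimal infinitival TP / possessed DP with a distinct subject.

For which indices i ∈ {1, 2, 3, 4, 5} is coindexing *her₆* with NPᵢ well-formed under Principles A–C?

*her* is a pronoun, so Principle B applies: it must be free in its binding domain.
Binding domain of *her₆*: the matrix TP, whose subject is Hana₁.
*Hana₁* c-commands the pronoun within its binding domain → coindexation would violate Principle B.
*Sofia₂*: the pronoun c-commands this R-expression → coindexation would violate Principle C on *Sofia₂*.
*Greta₃*: the pronoun c-commands this R-expression → coindexation would violate Principle C on *Greta₃*.
*Bianca₄*: the pronoun c-commands this R-expression → coindexation would violate Principle C on *Bianca₄*.
*Amara₅* and the pronoun do not c-command one another → neither Principle B nor Principle C is at stake; coindexation permitted.

{5}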